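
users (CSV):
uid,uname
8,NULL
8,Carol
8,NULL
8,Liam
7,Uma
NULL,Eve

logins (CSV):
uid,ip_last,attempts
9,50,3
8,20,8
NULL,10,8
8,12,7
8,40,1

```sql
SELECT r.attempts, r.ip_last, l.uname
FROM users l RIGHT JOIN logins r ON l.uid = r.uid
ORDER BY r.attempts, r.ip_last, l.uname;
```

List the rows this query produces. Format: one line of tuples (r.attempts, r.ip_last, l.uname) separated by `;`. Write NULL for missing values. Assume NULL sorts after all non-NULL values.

(1, 40, Carol); (1, 40, Liam); (1, 40, NULL); (1, 40, NULL); (3, 50, NULL); (7, 12, Carol); (7, 12, Liam); (7, 12, NULL); (7, 12, NULL); (8, 10, NULL); (8, 20, Carol); (8, 20, Liam); (8, 20, NULL); (8, 20, NULL)

RIGHT JOIN keeps every row from `logins`; unmatched rows get NULL for `users`'s columns.
Matching on l.uid = r.uid. A NULL in a compared column never satisfies the condition.
- l (uid=8) pairs with 3 row(s) of r.
- l (uid=8) pairs with 3 row(s) of r.
- l (uid=8) pairs with 3 row(s) of r.
- l (uid=8) pairs with 3 row(s) of r.
- l (uid=7) has no partner in r.
- l (uid=NULL) has no partner in r.
- plus 2 unmatched r row(s), each kept with NULL l columns.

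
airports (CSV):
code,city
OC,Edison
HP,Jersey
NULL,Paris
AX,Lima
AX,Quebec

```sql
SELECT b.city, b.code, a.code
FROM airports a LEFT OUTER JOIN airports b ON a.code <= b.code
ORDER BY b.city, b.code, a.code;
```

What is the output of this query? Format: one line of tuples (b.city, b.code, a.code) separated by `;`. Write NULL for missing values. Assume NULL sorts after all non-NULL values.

LEFT JOIN keeps every row from `airports a`; unmatched rows get NULL for `airports b`'s columns.
Matching on a.code <= b.code. A NULL in a compared column never satisfies the condition.
- a (code=OC) pairs with 1 row(s) of b.
- a (code=HP) pairs with 2 row(s) of b.
- a (code=NULL) has no partner → padded with NULL.
- a (code=AX) pairs with 4 row(s) of b.
- a (code=AX) pairs with 4 row(s) of b.

(Edison, OC, AX); (Edison, OC, AX); (Edison, OC, HP); (Edison, OC, OC); (Jersey, HP, AX); (Jersey, HP, AX); (Jersey, HP, HP); (Lima, AX, AX); (Lima, AX, AX); (Quebec, AX, AX); (Quebec, AX, AX); (NULL, NULL, NULL)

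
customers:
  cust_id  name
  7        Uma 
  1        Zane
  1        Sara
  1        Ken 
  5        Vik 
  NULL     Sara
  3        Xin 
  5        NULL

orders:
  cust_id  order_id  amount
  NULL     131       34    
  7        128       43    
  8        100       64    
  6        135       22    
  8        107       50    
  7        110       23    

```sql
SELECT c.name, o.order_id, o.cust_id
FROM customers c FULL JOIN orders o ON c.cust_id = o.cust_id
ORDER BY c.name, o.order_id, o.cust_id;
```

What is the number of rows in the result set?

13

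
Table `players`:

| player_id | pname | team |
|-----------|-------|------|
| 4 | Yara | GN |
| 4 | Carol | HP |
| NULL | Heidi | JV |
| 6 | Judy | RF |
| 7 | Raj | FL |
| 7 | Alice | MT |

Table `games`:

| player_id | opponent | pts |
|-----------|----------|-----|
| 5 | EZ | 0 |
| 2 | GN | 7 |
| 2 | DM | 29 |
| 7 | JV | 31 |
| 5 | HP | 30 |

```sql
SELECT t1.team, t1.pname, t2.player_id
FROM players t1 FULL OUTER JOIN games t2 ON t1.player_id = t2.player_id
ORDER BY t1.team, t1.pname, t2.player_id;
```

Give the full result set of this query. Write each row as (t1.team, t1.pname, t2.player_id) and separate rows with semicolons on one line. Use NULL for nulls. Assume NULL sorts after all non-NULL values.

FULL OUTER JOIN keeps every row from both sides; unmatched rows get NULL for the other side's columns.
Matching on t1.player_id = t2.player_id. A NULL in a compared column never satisfies the condition.
- player_id=4: no t2 row matches, row kept with t2 columns NULL.
- player_id=4: no t2 row matches, row kept with t2 columns NULL.
- player_id=NULL: no t2 row matches, row kept with t2 columns NULL.
- player_id=6: no t2 row matches, row kept with t2 columns NULL.
- player_id=7: 1 matching t2 row(s), so 1 row(s) emitted.
- player_id=7: 1 matching t2 row(s), so 1 row(s) emitted.
- plus 4 unmatched t2 row(s), each kept with NULL t1 columns.
After projecting and ordering:
t1.team | t1.pname | t2.player_id
FL | Raj | 7
GN | Yara | NULL
HP | Carol | NULL
JV | Heidi | NULL
MT | Alice | 7
RF | Judy | NULL
NULL | NULL | 2
NULL | NULL | 2
NULL | NULL | 5
NULL | NULL | 5

(FL, Raj, 7); (GN, Yara, NULL); (HP, Carol, NULL); (JV, Heidi, NULL); (MT, Alice, 7); (RF, Judy, NULL); (NULL, NULL, 2); (NULL, NULL, 2); (NULL, NULL, 5); (NULL, NULL, 5)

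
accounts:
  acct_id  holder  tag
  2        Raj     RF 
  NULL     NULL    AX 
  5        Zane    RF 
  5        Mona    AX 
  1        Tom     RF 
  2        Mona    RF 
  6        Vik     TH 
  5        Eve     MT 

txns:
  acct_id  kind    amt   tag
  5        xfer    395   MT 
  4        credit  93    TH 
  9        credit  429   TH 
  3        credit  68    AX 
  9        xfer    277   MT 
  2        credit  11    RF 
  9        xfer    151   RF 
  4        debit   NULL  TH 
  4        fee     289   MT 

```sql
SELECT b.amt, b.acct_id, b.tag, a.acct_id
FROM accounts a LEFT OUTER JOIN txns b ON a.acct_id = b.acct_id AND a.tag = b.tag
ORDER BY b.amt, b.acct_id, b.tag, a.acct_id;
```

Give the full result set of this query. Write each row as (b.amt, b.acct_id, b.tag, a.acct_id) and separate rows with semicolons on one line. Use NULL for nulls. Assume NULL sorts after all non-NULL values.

LEFT JOIN keeps every row from `accounts`; unmatched rows get NULL for `txns`'s columns.
Matching on a.acct_id = b.acct_id AND a.tag = b.tag. A NULL in a compared column never satisfies the condition.
- a[0] acct_id=2, tag=RF → 1 match(es) in b → 1 row(s).
- a[1] acct_id=NULL, tag=AX → no match; kept with NULLs on the b side.
- a[2] acct_id=5, tag=RF → no match; kept with NULLs on the b side.
- a[3] acct_id=5, tag=AX → no match; kept with NULLs on the b side.
- a[4] acct_id=1, tag=RF → no match; kept with NULLs on the b side.
- a[5] acct_id=2, tag=RF → 1 match(es) in b → 1 row(s).
- a[6] acct_id=6, tag=TH → no match; kept with NULLs on the b side.
- a[7] acct_id=5, tag=MT → 1 match(es) in b → 1 row(s).
After projecting and ordering:
b.amt | b.acct_id | b.tag | a.acct_id
11 | 2 | RF | 2
11 | 2 | RF | 2
395 | 5 | MT | 5
NULL | NULL | NULL | 1
NULL | NULL | NULL | 5
NULL | NULL | NULL | 5
NULL | NULL | NULL | 6
NULL | NULL | NULL | NULL

(11, 2, RF, 2); (11, 2, RF, 2); (395, 5, MT, 5); (NULL, NULL, NULL, 1); (NULL, NULL, NULL, 5); (NULL, NULL, NULL, 5); (NULL, NULL, NULL, 6); (NULL, NULL, NULL, NULL)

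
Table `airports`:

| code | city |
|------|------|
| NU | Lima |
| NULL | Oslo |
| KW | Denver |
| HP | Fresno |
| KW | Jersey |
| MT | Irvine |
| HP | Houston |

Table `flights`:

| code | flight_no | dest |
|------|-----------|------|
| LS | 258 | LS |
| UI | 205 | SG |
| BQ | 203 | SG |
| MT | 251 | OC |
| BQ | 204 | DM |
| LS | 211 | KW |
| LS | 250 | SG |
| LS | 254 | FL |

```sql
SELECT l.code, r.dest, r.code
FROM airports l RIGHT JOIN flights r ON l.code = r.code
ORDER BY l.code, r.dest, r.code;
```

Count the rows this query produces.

8

RIGHT JOIN keeps every row from `flights`; unmatched rows get NULL for `airports`'s columns.
Matching on l.code = r.code. A NULL in a compared column never satisfies the condition.
Matched pairs: 1; unmatched r rows kept: 7.
Total: 1 matched + 7 padded = 8 rows.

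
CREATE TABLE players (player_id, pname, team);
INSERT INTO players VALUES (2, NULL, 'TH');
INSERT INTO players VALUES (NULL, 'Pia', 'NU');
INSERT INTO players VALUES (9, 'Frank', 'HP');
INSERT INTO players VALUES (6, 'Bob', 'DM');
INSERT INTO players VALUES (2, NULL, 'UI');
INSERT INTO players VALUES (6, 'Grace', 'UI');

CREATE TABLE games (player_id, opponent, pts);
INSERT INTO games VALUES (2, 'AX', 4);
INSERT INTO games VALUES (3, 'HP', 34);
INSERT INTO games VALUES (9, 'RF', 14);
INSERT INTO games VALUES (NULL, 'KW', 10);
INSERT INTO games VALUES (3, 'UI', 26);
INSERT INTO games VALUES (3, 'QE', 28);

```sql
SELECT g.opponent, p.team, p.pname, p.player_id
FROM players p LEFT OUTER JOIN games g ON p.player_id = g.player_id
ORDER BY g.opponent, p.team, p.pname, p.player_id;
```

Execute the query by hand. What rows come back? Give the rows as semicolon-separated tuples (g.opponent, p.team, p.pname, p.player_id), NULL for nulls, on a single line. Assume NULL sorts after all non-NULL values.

LEFT JOIN keeps every row from `players`; unmatched rows get NULL for `games`'s columns.
Matching on p.player_id = g.player_id. A NULL in a compared column never satisfies the condition.
- p row (player_id=2): matches 1 g row(s) → 1 output row(s).
- p row (player_id=NULL): no match → kept, g columns NULL.
- p row (player_id=9): matches 1 g row(s) → 1 output row(s).
- p row (player_id=6): no match → kept, g columns NULL.
- p row (player_id=2): matches 1 g row(s) → 1 output row(s).
- p row (player_id=6): no match → kept, g columns NULL.
After projecting and ordering:
g.opponent | p.team | p.pname | p.player_id
AX | TH | NULL | 2
AX | UI | NULL | 2
RF | HP | Frank | 9
NULL | DM | Bob | 6
NULL | NU | Pia | NULL
NULL | UI | Grace | 6

(AX, TH, NULL, 2); (AX, UI, NULL, 2); (RF, HP, Frank, 9); (NULL, DM, Bob, 6); (NULL, NU, Pia, NULL); (NULL, UI, Grace, 6)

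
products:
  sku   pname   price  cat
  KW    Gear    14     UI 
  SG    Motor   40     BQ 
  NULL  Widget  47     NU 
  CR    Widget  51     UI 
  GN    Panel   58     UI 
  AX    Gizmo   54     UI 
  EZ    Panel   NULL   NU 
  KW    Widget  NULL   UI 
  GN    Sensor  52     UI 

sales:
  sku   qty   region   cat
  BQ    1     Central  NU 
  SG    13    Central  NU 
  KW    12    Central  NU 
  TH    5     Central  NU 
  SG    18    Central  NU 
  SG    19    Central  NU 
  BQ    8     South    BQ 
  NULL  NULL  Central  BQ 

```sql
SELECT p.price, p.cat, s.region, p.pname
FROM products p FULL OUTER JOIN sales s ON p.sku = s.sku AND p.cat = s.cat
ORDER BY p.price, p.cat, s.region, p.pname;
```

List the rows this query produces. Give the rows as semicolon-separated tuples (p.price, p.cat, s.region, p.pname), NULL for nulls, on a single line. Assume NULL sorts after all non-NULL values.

(14, UI, NULL, Gear); (40, BQ, NULL, Motor); (47, NU, NULL, Widget); (51, UI, NULL, Widget); (52, UI, NULL, Sensor); (54, UI, NULL, Gizmo); (58, UI, NULL, Panel); (NULL, NU, NULL, Panel); (NULL, UI, NULL, Widget); (NULL, NULL, Central, NULL); (NULL, NULL, Central, NULL); (NULL, NULL, Central, NULL); (NULL, NULL, Central, NULL); (NULL, NULL, Central, NULL); (NULL, NULL, Central, NULL); (NULL, NULL, Central, NULL); (NULL, NULL, South, NULL)

FULL OUTER JOIN keeps every row from both sides; unmatched rows get NULL for the other side's columns.
Matching on p.sku = s.sku AND p.cat = s.cat. A NULL in a compared column never satisfies the condition.
- p[0] sku=KW, cat=UI → no match; kept with NULLs on the s side.
- p[1] sku=SG, cat=BQ → no match; kept with NULLs on the s side.
- p[2] sku=NULL, cat=NU → no match; kept with NULLs on the s side.
- p[3] sku=CR, cat=UI → no match; kept with NULLs on the s side.
- p[4] sku=GN, cat=UI → no match; kept with NULLs on the s side.
- p[5] sku=AX, cat=UI → no match; kept with NULLs on the s side.
- p[6] sku=EZ, cat=NU → no match; kept with NULLs on the s side.
- p[7] sku=KW, cat=UI → no match; kept with NULLs on the s side.
- p[8] sku=GN, cat=UI → no match; kept with NULLs on the s side.
- 8 row(s) from s found no p partner → padded with NULL.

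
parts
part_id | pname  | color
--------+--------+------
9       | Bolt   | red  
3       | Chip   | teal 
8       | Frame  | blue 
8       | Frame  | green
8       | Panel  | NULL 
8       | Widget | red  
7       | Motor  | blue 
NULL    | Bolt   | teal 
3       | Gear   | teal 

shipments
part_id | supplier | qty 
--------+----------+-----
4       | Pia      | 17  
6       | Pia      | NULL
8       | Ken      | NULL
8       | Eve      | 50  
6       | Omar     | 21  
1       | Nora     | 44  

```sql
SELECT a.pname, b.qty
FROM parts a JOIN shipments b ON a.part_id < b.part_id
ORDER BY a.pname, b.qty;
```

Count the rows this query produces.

INNER JOIN keeps only pairs where the ON condition holds.
Matching on a.part_id < b.part_id. A NULL in a compared column never satisfies the condition.
- a (part_id=9) has no partner → excluded.
- a (part_id=3) pairs with 5 row(s) of b.
- a (part_id=8) has no partner → excluded.
- a (part_id=8) has no partner → excluded.
- a (part_id=8) has no partner → excluded.
- a (part_id=8) has no partner → excluded.
- a (part_id=7) pairs with 2 row(s) of b.
- a (part_id=NULL) has no partner → excluded.
- a (part_id=3) pairs with 5 row(s) of b.
Total: 12 rows.

12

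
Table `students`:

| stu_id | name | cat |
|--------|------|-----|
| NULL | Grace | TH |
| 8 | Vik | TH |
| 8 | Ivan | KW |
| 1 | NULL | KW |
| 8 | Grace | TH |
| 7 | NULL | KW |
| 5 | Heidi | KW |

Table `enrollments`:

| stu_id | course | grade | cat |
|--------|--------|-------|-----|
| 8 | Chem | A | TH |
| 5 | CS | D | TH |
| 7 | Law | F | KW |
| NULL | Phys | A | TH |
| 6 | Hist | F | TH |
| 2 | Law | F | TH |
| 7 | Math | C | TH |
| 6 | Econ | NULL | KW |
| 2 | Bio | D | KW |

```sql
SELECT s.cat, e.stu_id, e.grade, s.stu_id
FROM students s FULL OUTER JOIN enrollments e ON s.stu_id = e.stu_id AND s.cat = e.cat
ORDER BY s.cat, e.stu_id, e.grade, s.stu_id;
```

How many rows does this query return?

14

FULL OUTER JOIN keeps every row from both sides; unmatched rows get NULL for the other side's columns.
Matching on s.stu_id = e.stu_id AND s.cat = e.cat. A NULL in a compared column never satisfies the condition.
Matched pairs: 3; unmatched s rows kept: 4; unmatched e rows kept: 7.
Total: 3 matched + 11 padded = 14 rows.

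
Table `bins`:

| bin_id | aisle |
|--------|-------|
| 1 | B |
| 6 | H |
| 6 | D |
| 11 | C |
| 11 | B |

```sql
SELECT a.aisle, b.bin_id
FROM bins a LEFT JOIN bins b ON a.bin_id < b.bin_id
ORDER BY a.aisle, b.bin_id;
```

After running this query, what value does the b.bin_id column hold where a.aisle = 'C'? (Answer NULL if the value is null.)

NULL

LEFT JOIN keeps every row from `bins a`; unmatched rows get NULL for `bins b`'s columns.
Matching on a.bin_id < b.bin_id.
- bin_id=1: 4 matching b row(s), so 4 row(s) emitted.
- bin_id=6: 2 matching b row(s), so 2 row(s) emitted.
- bin_id=6: 2 matching b row(s), so 2 row(s) emitted.
- bin_id=11: no b row matches, row kept with b columns NULL.
- bin_id=11: no b row matches, row kept with b columns NULL.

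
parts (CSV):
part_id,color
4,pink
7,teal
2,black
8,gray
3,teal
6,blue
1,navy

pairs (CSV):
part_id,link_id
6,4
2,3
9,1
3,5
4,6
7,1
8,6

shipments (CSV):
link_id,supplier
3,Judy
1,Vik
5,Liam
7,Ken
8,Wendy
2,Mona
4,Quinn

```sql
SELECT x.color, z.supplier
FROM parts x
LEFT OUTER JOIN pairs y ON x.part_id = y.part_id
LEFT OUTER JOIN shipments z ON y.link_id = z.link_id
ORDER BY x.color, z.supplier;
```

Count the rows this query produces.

7

Step 1 — x LEFT JOIN y on part_id → 7 row(s).
Then LEFT JOIN `shipments z` on link_id: each of those 7 rows is kept; rows whose y.link_id has no match in z get NULL for z's columns.
Result: 7 row(s).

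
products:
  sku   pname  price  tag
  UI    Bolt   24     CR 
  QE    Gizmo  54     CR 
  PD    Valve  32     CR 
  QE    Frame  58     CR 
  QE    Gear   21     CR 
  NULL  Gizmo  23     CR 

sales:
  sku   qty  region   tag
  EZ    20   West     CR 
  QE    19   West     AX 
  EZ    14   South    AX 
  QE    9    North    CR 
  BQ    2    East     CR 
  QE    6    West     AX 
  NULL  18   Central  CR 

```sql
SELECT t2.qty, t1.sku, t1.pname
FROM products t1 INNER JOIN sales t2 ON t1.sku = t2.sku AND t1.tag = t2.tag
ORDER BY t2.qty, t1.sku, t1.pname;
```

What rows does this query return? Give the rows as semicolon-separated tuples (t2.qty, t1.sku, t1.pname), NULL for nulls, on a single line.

INNER JOIN keeps only pairs where the ON condition holds.
Matching on t1.sku = t2.sku AND t1.tag = t2.tag. A NULL in a compared column never satisfies the condition.
- t1[0] sku=UI, tag=CR → no match; dropped.
- t1[1] sku=QE, tag=CR → 1 match(es) in t2 → 1 row(s).
- t1[2] sku=PD, tag=CR → no match; dropped.
- t1[3] sku=QE, tag=CR → 1 match(es) in t2 → 1 row(s).
- t1[4] sku=QE, tag=CR → 1 match(es) in t2 → 1 row(s).
- t1[5] sku=NULL, tag=CR → no match; dropped.
After projecting and ordering:
t2.qty | t1.sku | t1.pname
9 | QE | Frame
9 | QE | Gear
9 | QE | Gizmo

(9, QE, Frame); (9, QE, Gear); (9, QE, Gizmo)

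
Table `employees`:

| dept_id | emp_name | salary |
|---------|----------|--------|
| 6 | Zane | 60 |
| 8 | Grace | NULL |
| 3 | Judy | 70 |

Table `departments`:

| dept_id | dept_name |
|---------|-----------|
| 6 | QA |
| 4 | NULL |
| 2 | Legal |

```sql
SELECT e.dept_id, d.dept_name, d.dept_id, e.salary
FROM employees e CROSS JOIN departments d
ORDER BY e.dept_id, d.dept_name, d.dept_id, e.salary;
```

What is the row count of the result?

CROSS JOIN pairs every row of `employees` with every row of `departments`: 3 × 3 = 9 rows.

9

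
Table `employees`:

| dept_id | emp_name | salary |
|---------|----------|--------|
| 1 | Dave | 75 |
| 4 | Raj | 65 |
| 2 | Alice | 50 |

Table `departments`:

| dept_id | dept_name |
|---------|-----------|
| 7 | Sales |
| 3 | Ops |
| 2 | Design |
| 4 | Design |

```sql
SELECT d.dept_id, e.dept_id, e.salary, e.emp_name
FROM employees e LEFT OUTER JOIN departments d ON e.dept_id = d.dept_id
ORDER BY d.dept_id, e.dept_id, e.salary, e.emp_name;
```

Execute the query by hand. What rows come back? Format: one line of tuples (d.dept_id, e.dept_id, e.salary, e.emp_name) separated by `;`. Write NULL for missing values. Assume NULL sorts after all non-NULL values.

(2, 2, 50, Alice); (4, 4, 65, Raj); (NULL, 1, 75, Dave)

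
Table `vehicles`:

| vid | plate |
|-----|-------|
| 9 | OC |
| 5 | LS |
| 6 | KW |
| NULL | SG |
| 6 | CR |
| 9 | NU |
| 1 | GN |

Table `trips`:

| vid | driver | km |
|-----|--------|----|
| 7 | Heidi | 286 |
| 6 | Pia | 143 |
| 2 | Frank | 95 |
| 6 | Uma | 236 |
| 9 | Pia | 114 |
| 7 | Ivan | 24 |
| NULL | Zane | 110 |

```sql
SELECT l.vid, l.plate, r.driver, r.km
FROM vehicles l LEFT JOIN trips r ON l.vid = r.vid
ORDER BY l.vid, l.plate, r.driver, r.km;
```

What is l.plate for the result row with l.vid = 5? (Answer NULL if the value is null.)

LEFT JOIN keeps every row from `vehicles`; unmatched rows get NULL for `trips`'s columns.
Matching on l.vid = r.vid. A NULL in a compared column never satisfies the condition.
- l[0] vid=9 → 1 match(es) in r → 1 row(s).
- l[1] vid=5 → no match; kept with NULLs on the r side.
- l[2] vid=6 → 2 match(es) in r → 2 row(s).
- l[3] vid=NULL → no match; kept with NULLs on the r side.
- l[4] vid=6 → 2 match(es) in r → 2 row(s).
- l[5] vid=9 → 1 match(es) in r → 1 row(s).
- l[6] vid=1 → no match; kept with NULLs on the r side.

LS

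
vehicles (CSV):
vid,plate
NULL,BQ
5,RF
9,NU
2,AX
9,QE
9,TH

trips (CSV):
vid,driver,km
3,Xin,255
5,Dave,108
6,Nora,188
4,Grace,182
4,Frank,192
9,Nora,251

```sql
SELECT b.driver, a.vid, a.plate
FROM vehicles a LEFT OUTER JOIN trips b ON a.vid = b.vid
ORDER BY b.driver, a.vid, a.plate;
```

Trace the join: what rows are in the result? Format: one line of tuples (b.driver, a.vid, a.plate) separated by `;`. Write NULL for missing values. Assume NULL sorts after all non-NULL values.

LEFT JOIN keeps every row from `vehicles`; unmatched rows get NULL for `trips`'s columns.
Matching on a.vid = b.vid. A NULL in a compared column never satisfies the condition.
- vid=NULL: no b row matches, row kept with b columns NULL.
- vid=5: 1 matching b row(s), so 1 row(s) emitted.
- vid=9: 1 matching b row(s), so 1 row(s) emitted.
- vid=2: no b row matches, row kept with b columns NULL.
- vid=9: 1 matching b row(s), so 1 row(s) emitted.
- vid=9: 1 matching b row(s), so 1 row(s) emitted.
After projecting and ordering:
b.driver | a.vid | a.plate
Dave | 5 | RF
Nora | 9 | NU
Nora | 9 | QE
Nora | 9 | TH
NULL | 2 | AX
NULL | NULL | BQ

(Dave, 5, RF); (Nora, 9, NU); (Nora, 9, QE); (Nora, 9, TH); (NULL, 2, AX); (NULL, NULL, BQ)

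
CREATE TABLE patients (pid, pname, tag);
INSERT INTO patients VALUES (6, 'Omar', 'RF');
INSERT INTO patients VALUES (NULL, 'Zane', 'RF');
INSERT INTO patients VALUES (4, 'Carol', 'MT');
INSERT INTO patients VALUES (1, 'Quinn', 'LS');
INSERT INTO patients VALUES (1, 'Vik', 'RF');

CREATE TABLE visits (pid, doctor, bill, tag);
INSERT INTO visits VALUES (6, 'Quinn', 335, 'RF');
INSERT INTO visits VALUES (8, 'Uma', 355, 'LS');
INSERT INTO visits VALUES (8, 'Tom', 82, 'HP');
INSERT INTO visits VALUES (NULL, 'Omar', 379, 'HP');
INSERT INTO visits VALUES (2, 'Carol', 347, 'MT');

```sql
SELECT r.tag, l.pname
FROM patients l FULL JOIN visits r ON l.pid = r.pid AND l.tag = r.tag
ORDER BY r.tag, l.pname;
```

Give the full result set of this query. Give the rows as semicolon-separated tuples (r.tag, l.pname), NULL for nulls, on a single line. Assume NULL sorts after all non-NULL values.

FULL OUTER JOIN keeps every row from both sides; unmatched rows get NULL for the other side's columns.
Matching on l.pid = r.pid AND l.tag = r.tag. A NULL in a compared column never satisfies the condition.
Matched pairs: 1; unmatched l rows kept: 4; unmatched r rows kept: 4.

(HP, NULL); (HP, NULL); (LS, NULL); (MT, NULL); (RF, Omar); (NULL, Carol); (NULL, Quinn); (NULL, Vik); (NULL, Zane)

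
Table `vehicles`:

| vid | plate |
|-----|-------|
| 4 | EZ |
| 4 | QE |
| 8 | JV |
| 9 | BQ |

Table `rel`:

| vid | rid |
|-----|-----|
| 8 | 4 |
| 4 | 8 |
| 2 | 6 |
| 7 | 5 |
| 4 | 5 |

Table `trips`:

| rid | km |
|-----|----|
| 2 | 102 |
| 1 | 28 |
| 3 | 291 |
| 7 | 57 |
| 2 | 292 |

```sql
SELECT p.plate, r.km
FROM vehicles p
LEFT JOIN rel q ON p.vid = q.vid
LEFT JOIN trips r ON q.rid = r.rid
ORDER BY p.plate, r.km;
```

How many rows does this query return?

Joins associate left-to-right: vehicles LEFT JOIN rel on vid gives 6 intermediate row(s).
Then LEFT JOIN `trips r` on rid: each of those 6 rows is kept; rows whose q.rid has no match in r get NULL for r's columns.
Result: 6 row(s).

6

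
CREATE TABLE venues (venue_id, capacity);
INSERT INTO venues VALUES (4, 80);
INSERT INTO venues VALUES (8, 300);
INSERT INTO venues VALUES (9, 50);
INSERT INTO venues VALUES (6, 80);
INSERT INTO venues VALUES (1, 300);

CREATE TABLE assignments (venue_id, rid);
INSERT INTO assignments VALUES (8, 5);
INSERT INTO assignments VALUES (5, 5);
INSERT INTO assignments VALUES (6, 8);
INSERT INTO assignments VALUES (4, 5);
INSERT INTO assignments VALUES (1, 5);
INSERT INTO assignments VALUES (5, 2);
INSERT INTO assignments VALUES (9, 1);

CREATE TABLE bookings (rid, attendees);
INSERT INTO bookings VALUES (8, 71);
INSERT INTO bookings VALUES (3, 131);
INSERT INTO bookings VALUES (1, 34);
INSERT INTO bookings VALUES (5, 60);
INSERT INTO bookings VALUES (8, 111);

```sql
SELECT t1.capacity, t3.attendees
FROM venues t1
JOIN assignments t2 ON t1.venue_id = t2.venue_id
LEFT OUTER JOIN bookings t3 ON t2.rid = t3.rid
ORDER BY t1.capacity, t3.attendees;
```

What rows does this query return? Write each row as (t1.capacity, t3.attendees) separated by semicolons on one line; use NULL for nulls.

Joins associate left-to-right: venues INNER JOIN assignments on venue_id gives 5 intermediate row(s).
Then LEFT JOIN `bookings t3` on rid: each of those 5 rows is kept; rows whose t2.rid has no match in t3 get NULL for t3's columns.

(50, 34); (80, 60); (80, 71); (80, 111); (300, 60); (300, 60)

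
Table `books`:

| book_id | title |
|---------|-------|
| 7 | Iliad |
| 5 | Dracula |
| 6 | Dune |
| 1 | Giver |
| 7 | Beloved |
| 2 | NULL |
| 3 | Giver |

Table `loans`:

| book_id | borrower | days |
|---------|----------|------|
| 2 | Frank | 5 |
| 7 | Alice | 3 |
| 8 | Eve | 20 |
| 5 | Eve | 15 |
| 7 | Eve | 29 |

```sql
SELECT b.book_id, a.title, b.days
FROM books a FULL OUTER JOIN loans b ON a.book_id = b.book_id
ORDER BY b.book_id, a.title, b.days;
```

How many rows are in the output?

FULL OUTER JOIN keeps every row from both sides; unmatched rows get NULL for the other side's columns.
Matching on a.book_id = b.book_id.
- a (book_id=7) pairs with 2 row(s) of b.
- a (book_id=5) pairs with 1 row(s) of b.
- a (book_id=6) has no partner → padded with NULL.
- a (book_id=1) has no partner → padded with NULL.
- a (book_id=7) pairs with 2 row(s) of b.
- a (book_id=2) pairs with 1 row(s) of b.
- a (book_id=3) has no partner → padded with NULL.
- plus 1 unmatched b row(s), each kept with NULL a columns.
Total: 6 matched + 4 padded = 10 rows.

10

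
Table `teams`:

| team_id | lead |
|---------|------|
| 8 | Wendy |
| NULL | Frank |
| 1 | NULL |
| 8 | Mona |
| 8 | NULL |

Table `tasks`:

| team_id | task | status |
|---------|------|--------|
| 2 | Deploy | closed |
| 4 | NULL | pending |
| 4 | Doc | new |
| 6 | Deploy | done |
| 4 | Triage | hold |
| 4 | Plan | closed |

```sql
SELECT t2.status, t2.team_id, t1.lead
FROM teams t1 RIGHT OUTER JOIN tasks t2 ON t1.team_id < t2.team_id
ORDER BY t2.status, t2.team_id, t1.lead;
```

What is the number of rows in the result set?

6

RIGHT JOIN keeps every row from `tasks`; unmatched rows get NULL for `teams`'s columns.
Matching on t1.team_id < t2.team_id. A NULL in a compared column never satisfies the condition.
Matched pairs: 6; unmatched t2 rows kept: 0.
Total: 6 rows.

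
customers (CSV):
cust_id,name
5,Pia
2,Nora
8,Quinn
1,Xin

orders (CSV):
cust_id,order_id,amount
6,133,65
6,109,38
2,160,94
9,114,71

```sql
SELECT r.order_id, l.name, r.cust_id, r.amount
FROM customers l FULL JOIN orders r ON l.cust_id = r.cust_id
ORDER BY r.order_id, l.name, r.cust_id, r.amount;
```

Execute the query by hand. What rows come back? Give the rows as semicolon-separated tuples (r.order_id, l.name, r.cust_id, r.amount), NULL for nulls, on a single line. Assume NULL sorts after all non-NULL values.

(109, NULL, 6, 38); (114, NULL, 9, 71); (133, NULL, 6, 65); (160, Nora, 2, 94); (NULL, Pia, NULL, NULL); (NULL, Quinn, NULL, NULL); (NULL, Xin, NULL, NULL)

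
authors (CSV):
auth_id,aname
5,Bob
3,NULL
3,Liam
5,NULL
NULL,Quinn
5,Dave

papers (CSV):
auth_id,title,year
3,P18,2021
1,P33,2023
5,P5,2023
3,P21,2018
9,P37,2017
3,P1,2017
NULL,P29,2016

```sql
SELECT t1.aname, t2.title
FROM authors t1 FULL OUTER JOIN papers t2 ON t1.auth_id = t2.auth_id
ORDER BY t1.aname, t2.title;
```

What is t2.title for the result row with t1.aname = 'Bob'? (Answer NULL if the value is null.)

P5

FULL OUTER JOIN keeps every row from both sides; unmatched rows get NULL for the other side's columns.
Matching on t1.auth_id = t2.auth_id. A NULL in a compared column never satisfies the condition.
Matched pairs: 9; unmatched t1 rows kept: 1; unmatched t2 rows kept: 3.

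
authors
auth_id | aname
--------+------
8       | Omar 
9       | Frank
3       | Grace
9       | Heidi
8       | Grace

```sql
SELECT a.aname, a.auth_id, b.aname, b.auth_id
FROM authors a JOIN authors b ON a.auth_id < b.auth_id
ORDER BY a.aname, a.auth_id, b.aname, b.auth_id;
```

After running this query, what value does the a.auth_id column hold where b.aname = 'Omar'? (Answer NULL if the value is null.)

INNER JOIN keeps only pairs where the ON condition holds.
Matching on a.auth_id < b.auth_id.
- a[0] auth_id=8 → 2 match(es) in b → 2 row(s).
- a[1] auth_id=9 → no match; dropped.
- a[2] auth_id=3 → 4 match(es) in b → 4 row(s).
- a[3] auth_id=9 → no match; dropped.
- a[4] auth_id=8 → 2 match(es) in b → 2 row(s).

3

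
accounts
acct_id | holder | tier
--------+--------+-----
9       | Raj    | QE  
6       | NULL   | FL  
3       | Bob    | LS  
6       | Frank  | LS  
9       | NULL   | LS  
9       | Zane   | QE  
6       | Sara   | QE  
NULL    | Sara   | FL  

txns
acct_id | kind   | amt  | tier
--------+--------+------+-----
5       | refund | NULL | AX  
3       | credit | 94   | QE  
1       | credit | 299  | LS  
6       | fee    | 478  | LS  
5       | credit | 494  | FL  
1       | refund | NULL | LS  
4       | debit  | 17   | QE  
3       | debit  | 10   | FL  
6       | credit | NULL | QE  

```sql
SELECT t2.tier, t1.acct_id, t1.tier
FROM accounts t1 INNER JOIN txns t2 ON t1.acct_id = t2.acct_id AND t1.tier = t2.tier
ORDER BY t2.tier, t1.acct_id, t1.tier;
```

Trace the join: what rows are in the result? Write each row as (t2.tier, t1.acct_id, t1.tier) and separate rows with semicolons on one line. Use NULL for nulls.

INNER JOIN keeps only pairs where the ON condition holds.
Matching on t1.acct_id = t2.acct_id AND t1.tier = t2.tier. A NULL in a compared column never satisfies the condition.
Matched pairs: 2.

(LS, 6, LS); (QE, 6, QE)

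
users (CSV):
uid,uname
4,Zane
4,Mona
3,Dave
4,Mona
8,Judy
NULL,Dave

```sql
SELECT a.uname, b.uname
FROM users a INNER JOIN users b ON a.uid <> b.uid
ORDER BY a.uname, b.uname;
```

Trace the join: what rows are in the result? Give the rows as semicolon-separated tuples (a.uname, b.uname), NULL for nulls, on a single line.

INNER JOIN keeps only pairs where the ON condition holds.
Matching on a.uid <> b.uid. A NULL in a compared column never satisfies the condition.
- a[0] uid=4 → 2 match(es) in b → 2 row(s).
- a[1] uid=4 → 2 match(es) in b → 2 row(s).
- a[2] uid=3 → 4 match(es) in b → 4 row(s).
- a[3] uid=4 → 2 match(es) in b → 2 row(s).
- a[4] uid=8 → 4 match(es) in b → 4 row(s).
- a[5] uid=NULL → no match; dropped.

(Dave, Judy); (Dave, Mona); (Dave, Mona); (Dave, Zane); (Judy, Dave); (Judy, Mona); (Judy, Mona); (Judy, Zane); (Mona, Dave); (Mona, Dave); (Mona, Judy); (Mona, Judy); (Zane, Dave); (Zane, Judy)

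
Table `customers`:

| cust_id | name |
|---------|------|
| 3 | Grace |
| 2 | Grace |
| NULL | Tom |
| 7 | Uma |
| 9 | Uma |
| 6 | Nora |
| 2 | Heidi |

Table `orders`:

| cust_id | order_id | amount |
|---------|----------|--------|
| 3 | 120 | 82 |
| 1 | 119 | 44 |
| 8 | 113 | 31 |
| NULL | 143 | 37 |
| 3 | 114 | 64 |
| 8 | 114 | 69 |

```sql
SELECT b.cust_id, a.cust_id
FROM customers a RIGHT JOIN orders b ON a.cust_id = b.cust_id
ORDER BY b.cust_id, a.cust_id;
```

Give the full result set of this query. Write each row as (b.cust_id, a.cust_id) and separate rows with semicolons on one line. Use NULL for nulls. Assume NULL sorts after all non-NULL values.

RIGHT JOIN keeps every row from `orders`; unmatched rows get NULL for `customers`'s columns.
Matching on a.cust_id = b.cust_id. A NULL in a compared column never satisfies the condition.
- a row (cust_id=3): matches 2 b row(s) → 2 output row(s).
- a row (cust_id=2): no match.
- a row (cust_id=NULL): no match.
- a row (cust_id=7): no match.
- a row (cust_id=9): no match.
- a row (cust_id=6): no match.
- a row (cust_id=2): no match.
- plus 4 unmatched b row(s), each kept with NULL a columns.
After projecting and ordering:
b.cust_id | a.cust_id
1 | NULL
3 | 3
3 | 3
8 | NULL
8 | NULL
NULL | NULL

(1, NULL); (3, 3); (3, 3); (8, NULL); (8, NULL); (NULL, NULL)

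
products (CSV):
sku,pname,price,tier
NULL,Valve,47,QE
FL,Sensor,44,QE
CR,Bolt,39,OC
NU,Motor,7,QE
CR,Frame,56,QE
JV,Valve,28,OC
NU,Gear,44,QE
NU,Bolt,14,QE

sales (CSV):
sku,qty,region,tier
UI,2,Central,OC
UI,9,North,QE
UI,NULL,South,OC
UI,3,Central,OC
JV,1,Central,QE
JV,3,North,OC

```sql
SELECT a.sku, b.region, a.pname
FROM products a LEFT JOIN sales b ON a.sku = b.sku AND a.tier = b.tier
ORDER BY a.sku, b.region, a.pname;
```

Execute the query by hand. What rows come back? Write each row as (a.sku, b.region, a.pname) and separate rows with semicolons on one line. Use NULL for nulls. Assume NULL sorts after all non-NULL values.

LEFT JOIN keeps every row from `products`; unmatched rows get NULL for `sales`'s columns.
Matching on a.sku = b.sku AND a.tier = b.tier. A NULL in a compared column never satisfies the condition.
- a[0] sku=NULL, tier=QE → no match; kept with NULLs on the b side.
- a[1] sku=FL, tier=QE → no match; kept with NULLs on the b side.
- a[2] sku=CR, tier=OC → no match; kept with NULLs on the b side.
- a[3] sku=NU, tier=QE → no match; kept with NULLs on the b side.
- a[4] sku=CR, tier=QE → no match; kept with NULLs on the b side.
- a[5] sku=JV, tier=OC → 1 match(es) in b → 1 row(s).
- a[6] sku=NU, tier=QE → no match; kept with NULLs on the b side.
- a[7] sku=NU, tier=QE → no match; kept with NULLs on the b side.
After projecting and ordering:
a.sku | b.region | a.pname
CR | NULL | Bolt
CR | NULL | Frame
FL | NULL | Sensor
JV | North | Valve
NU | NULL | Bolt
NU | NULL | Gear
NU | NULL | Motor
NULL | NULL | Valve

(CR, NULL, Bolt); (CR, NULL, Frame); (FL, NULL, Sensor); (JV, North, Valve); (NU, NULL, Bolt); (NU, NULL, Gear); (NU, NULL, Motor); (NULL, NULL, Valve)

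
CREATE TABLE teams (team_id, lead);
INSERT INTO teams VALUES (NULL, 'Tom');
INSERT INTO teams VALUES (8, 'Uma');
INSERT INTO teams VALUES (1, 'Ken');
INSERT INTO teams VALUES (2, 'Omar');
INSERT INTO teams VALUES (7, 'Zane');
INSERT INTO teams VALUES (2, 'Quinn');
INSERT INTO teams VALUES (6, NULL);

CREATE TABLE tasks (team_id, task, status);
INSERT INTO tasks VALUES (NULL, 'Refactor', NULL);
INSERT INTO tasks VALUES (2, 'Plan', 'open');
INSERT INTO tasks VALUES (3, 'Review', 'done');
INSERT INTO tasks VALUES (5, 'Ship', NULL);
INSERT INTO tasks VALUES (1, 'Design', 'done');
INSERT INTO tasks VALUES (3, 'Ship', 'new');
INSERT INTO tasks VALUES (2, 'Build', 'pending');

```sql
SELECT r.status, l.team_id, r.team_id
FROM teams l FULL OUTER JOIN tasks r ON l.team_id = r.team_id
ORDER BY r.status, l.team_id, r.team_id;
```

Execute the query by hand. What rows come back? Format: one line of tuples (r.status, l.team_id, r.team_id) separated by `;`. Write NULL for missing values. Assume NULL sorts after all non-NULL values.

(done, 1, 1); (done, NULL, 3); (new, NULL, 3); (open, 2, 2); (open, 2, 2); (pending, 2, 2); (pending, 2, 2); (NULL, 6, NULL); (NULL, 7, NULL); (NULL, 8, NULL); (NULL, NULL, 5); (NULL, NULL, NULL); (NULL, NULL, NULL)

FULL OUTER JOIN keeps every row from both sides; unmatched rows get NULL for the other side's columns.
Matching on l.team_id = r.team_id. A NULL in a compared column never satisfies the condition.
- team_id=NULL: no r row matches, row kept with r columns NULL.
- team_id=8: no r row matches, row kept with r columns NULL.
- team_id=1: 1 matching r row(s), so 1 row(s) emitted.
- team_id=2: 2 matching r row(s), so 2 row(s) emitted.
- team_id=7: no r row matches, row kept with r columns NULL.
- team_id=2: 2 matching r row(s), so 2 row(s) emitted.
- team_id=6: no r row matches, row kept with r columns NULL.
- 4 r row(s) had no l match → kept, l columns NULL.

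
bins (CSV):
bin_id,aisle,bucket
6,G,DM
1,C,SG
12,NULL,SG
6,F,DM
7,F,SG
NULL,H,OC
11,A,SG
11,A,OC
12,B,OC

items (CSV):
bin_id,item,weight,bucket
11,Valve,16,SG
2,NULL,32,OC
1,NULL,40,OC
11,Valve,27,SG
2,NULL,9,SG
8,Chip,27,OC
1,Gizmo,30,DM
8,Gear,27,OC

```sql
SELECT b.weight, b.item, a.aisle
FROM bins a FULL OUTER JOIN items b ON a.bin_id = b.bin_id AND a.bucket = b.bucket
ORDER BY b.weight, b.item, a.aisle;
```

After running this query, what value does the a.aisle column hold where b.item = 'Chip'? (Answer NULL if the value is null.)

FULL OUTER JOIN keeps every row from both sides; unmatched rows get NULL for the other side's columns.
Matching on a.bin_id = b.bin_id AND a.bucket = b.bucket. A NULL in a compared column never satisfies the condition.
Matched pairs: 2; unmatched a rows kept: 8; unmatched b rows kept: 6.

NULL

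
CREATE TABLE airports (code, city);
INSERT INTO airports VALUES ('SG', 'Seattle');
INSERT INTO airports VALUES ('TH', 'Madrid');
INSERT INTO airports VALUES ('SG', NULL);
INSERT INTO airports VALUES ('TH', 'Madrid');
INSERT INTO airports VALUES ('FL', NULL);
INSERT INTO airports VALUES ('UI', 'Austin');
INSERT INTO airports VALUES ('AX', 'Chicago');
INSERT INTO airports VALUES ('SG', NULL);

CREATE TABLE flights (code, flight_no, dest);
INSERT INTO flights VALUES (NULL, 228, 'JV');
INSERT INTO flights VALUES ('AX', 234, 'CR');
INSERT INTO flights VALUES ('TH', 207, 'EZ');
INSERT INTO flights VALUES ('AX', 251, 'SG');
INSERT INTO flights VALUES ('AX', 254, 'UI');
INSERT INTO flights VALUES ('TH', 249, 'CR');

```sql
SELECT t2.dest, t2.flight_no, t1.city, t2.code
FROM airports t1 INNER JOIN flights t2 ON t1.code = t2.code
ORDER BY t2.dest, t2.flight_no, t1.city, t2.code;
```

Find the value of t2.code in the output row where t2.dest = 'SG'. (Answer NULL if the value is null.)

AX

INNER JOIN keeps only pairs where the ON condition holds.
Matching on t1.code = t2.code. A NULL in a compared column never satisfies the condition.
- t1 (code=SG) has no partner → excluded.
- t1 (code=TH) pairs with 2 row(s) of t2.
- t1 (code=SG) has no partner → excluded.
- t1 (code=TH) pairs with 2 row(s) of t2.
- t1 (code=FL) has no partner → excluded.
- t1 (code=UI) has no partner → excluded.
- t1 (code=AX) pairs with 3 row(s) of t2.
- t1 (code=SG) has no partner → excluded.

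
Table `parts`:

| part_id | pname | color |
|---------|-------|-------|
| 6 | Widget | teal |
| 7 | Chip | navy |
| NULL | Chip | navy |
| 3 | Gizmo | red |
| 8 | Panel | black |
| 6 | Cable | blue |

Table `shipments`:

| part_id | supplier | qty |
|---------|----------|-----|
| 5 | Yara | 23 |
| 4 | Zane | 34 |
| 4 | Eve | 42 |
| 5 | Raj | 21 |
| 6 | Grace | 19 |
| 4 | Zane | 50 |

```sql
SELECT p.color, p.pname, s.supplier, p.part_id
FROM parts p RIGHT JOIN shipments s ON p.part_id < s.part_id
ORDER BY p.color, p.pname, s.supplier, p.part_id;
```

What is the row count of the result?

6

RIGHT JOIN keeps every row from `shipments`; unmatched rows get NULL for `parts`'s columns.
Matching on p.part_id < s.part_id. A NULL in a compared column never satisfies the condition.
Matched pairs: 6; unmatched s rows kept: 0.
Total: 6 rows.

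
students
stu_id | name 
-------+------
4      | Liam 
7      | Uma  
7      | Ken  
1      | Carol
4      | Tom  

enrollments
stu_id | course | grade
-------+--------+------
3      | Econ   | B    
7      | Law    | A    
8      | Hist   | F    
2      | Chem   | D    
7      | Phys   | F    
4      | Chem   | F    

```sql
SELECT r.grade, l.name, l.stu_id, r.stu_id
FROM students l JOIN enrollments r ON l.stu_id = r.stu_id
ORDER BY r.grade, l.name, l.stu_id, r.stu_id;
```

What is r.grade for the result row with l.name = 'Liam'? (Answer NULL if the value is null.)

F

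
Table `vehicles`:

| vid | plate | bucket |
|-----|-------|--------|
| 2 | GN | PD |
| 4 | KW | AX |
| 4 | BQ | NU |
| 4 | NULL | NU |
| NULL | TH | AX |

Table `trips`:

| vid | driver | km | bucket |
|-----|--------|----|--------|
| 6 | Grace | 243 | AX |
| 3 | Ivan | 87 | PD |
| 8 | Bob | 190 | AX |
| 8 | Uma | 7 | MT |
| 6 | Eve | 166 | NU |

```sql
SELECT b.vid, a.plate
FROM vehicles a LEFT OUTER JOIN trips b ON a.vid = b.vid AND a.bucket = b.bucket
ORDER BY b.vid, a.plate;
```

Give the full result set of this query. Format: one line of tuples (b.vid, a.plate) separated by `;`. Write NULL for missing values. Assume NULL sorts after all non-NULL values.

LEFT JOIN keeps every row from `vehicles`; unmatched rows get NULL for `trips`'s columns.
Matching on a.vid = b.vid AND a.bucket = b.bucket. A NULL in a compared column never satisfies the condition.
Matched pairs: 0; unmatched a rows kept: 5.

(NULL, BQ); (NULL, GN); (NULL, KW); (NULL, TH); (NULL, NULL)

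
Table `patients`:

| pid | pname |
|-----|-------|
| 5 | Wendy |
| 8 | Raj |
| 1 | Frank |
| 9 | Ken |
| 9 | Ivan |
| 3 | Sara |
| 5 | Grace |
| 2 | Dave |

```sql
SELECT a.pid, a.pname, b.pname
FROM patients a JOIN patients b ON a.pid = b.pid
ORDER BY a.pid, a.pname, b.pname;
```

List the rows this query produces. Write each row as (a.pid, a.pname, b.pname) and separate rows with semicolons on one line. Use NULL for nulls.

INNER JOIN keeps only pairs where the ON condition holds.
Matching on a.pid = b.pid.
Matched pairs: 12.

(1, Frank, Frank); (2, Dave, Dave); (3, Sara, Sara); (5, Grace, Grace); (5, Grace, Wendy); (5, Wendy, Grace); (5, Wendy, Wendy); (8, Raj, Raj); (9, Ivan, Ivan); (9, Ivan, Ken); (9, Ken, Ivan); (9, Ken, Ken)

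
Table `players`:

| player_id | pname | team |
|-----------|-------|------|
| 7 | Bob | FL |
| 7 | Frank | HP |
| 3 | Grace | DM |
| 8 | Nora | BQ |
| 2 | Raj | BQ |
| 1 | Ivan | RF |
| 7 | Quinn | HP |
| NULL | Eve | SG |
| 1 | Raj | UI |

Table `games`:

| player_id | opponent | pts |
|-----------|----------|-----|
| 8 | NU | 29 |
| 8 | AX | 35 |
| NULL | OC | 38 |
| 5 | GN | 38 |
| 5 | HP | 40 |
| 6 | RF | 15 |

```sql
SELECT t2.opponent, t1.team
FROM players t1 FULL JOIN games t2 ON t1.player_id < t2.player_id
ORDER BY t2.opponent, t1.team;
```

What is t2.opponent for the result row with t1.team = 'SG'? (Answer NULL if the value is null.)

NULL

FULL OUTER JOIN keeps every row from both sides; unmatched rows get NULL for the other side's columns.
Matching on t1.player_id < t2.player_id. A NULL in a compared column never satisfies the condition.
- t1 row (player_id=7): matches 2 t2 row(s) → 2 output row(s).
- t1 row (player_id=7): matches 2 t2 row(s) → 2 output row(s).
- t1 row (player_id=3): matches 5 t2 row(s) → 5 output row(s).
- t1 row (player_id=8): no match → kept, t2 columns NULL.
- t1 row (player_id=2): matches 5 t2 row(s) → 5 output row(s).
- t1 row (player_id=1): matches 5 t2 row(s) → 5 output row(s).
- t1 row (player_id=7): matches 2 t2 row(s) → 2 output row(s).
- t1 row (player_id=NULL): no match → kept, t2 columns NULL.
- t1 row (player_id=1): matches 5 t2 row(s) → 5 output row(s).
- 1 row(s) from t2 found no t1 partner → padded with NULL.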